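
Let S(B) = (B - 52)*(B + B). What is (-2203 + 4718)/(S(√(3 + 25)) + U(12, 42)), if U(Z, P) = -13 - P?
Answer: -2515/302847 - 523120*√7/302847 ≈ -4.5784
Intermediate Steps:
S(B) = 2*B*(-52 + B) (S(B) = (-52 + B)*(2*B) = 2*B*(-52 + B))
(-2203 + 4718)/(S(√(3 + 25)) + U(12, 42)) = (-2203 + 4718)/(2*√(3 + 25)*(-52 + √(3 + 25)) + (-13 - 1*42)) = 2515/(2*√28*(-52 + √28) + (-13 - 42)) = 2515/(2*(2*√7)*(-52 + 2*√7) - 55) = 2515/(4*√7*(-52 + 2*√7) - 55) = 2515/(-55 + 4*√7*(-52 + 2*√7))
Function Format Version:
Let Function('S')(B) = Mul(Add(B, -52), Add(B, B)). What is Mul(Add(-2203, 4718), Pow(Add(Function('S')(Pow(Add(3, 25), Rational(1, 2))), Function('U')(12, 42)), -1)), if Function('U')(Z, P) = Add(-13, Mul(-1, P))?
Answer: Add(Rational(-2515, 302847), Mul(Rational(-523120, 302847), Pow(7, Rational(1, 2)))) ≈ -4.5784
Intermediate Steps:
Function('S')(B) = Mul(2, B, Add(-52, B)) (Function('S')(B) = Mul(Add(-52, B), Mul(2, B)) = Mul(2, B, Add(-52, B)))
Mul(Add(-2203, 4718), Pow(Add(Function('S')(Pow(Add(3, 25), Rational(1, 2))), Function('U')(12, 42)), -1)) = Mul(Add(-2203, 4718), Pow(Add(Mul(2, Pow(Add(3, 25), Rational(1, 2)), Add(-52, Pow(Add(3, 25), Rational(1, 2)))), Add(-13, Mul(-1, 42))), -1)) = Mul(2515, Pow(Add(Mul(2, Pow(28, Rational(1, 2)), Add(-52, Pow(28, Rational(1, 2)))), Add(-13, -42)), -1)) = Mul(2515, Pow(Add(Mul(2, Mul(2, Pow(7, Rational(1, 2))), Add(-52, Mul(2, Pow(7, Rational(1, 2))))), -55), -1)) = Mul(2515, Pow(Add(Mul(4, Pow(7, Rational(1, 2)), Add(-52, Mul(2, Pow(7, Rational(1, 2))))), -55), -1)) = Mul(2515, Pow(Add(-55, Mul(4, Pow(7, Rational(1, 2)), Add(-52, Mul(2, Pow(7, Rational(1, 2)))))), -1))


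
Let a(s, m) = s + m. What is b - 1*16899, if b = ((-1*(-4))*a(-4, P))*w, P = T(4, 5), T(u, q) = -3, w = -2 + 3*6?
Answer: -17347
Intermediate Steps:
w = 16 (w = -2 + 18 = 16)
P = -3
a(s, m) = m + s
b = -448 (b = ((-1*(-4))*(-3 - 4))*16 = (4*(-7))*16 = -28*16 = -448)
b - 1*16899 = -448 - 1*16899 = -448 - 16899 = -17347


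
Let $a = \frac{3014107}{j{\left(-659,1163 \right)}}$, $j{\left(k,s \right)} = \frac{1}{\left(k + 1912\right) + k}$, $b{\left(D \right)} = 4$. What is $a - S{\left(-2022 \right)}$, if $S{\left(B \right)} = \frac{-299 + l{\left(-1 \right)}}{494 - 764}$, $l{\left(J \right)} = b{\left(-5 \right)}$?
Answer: $\frac{96680496073}{54} \approx 1.7904 \cdot 10^{9}$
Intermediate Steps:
$l{\left(J \right)} = 4$
$j{\left(k,s \right)} = \frac{1}{1912 + 2 k}$ ($j{\left(k,s \right)} = \frac{1}{\left(1912 + k\right) + k} = \frac{1}{1912 + 2 k}$)
$S{\left(B \right)} = \frac{59}{54}$ ($S{\left(B \right)} = \frac{-299 + 4}{494 - 764} = - \frac{295}{-270} = \left(-295\right) \left(- \frac{1}{270}\right) = \frac{59}{54}$)
$a = 1790379558$ ($a = \frac{3014107}{\frac{1}{2} \frac{1}{956 - 659}} = \frac{3014107}{\frac{1}{2} \cdot \frac{1}{297}} = 3014107 \frac{1}{\frac{1}{594}} = 3014107 \cdot 594 = 1790379558$)
$a - S{\left(-2022 \right)} = 1790379558 - \frac{59}{54} = \frac{96680496073}{54}$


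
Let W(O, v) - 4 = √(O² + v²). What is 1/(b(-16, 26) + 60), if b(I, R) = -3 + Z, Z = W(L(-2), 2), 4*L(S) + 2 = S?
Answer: 61/3716 - √5/3716 ≈ 0.015814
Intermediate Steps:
L(S) = -½ + S/4
W(O, v) = 4 + √(O² + v²)
Z = 4 + √5 (Z = 4 + √((-½ + (¼)*(-2))² + 2²) = 4 + √((-½ - ½)² + 4) = 4 + √((-1)² + 4) = 4 + √(1 + 4) = 4 + √5 ≈ 6.2361)
b(I, R) = 1 + √5 (b(I, R) = -3 + (4 + √5) = 1 + √5)
1/(b(-16, 26) + 60) = 1/((1 + √5) + 60) = 1/(61 + √5)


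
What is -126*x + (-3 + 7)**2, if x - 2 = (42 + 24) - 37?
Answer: -3890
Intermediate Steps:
x = 31 (x = 2 + ((42 + 24) - 37) = 2 + (66 - 37) = 2 + 29 = 31)
-126*x + (-3 + 7)**2 = -126*31 + (-3 + 7)**2 = -3906 + 4**2 = -3906 + 16 = -3890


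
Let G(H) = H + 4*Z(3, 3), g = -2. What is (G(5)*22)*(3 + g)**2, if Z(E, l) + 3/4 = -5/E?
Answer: -308/3 ≈ -102.67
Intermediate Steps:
Z(E, l) = -3/4 - 5/E
G(H) = -29/3 + H (G(H) = H + 4*(-3/4 - 5/3) = H + 4*(-29/12) = H - 29/3 = -29/3 + H)
(G(5)*22)*(3 + g)**2 = ((-29/3 + 5)*22)*(3 - 2)**2 = -14/3*22*1**2 = -308/3*1 = -308/3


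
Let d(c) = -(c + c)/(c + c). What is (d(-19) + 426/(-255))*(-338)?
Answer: 76726/85 ≈ 902.66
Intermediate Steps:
d(c) = -1 (d(c) = -2*c/(2*c) = -2*c*1/(2*c) = -1*1 = -1)
(d(-19) + 426/(-255))*(-338) = (-1 + 426/(-255))*(-338) = (-1 + 426*(-1/255))*(-338) = (-1 - 142/85)*(-338) = -227/85*(-338) = 76726/85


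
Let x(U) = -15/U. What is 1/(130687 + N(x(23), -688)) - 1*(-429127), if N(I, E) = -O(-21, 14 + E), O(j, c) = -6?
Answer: 56083895012/130693 ≈ 4.2913e+5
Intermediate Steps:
N(I, E) = 6 (N(I, E) = -1*(-6) = 6)
1/(130687 + N(x(23), -688)) - 1*(-429127) = 1/(130687 + 6) - 1*(-429127) = 1/130693 + 429127 = 56083895012/130693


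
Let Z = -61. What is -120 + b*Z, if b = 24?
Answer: -1584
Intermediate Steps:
-120 + b*Z = -120 + 24*(-61) = -120 - 1464 = -1584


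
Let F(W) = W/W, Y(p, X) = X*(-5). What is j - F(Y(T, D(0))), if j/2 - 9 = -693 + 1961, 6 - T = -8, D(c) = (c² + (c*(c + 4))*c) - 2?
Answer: 2553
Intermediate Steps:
D(c) = -2 + c² + c²*(4 + c) (D(c) = (c² + (c*(4 + c))*c) - 2 = (c² + c²*(4 + c)) - 2 = -2 + c² + c²*(4 + c))
T = 14 (T = 6 - 1*(-8) = 6 + 8 = 14)
Y(p, X) = -5*X
j = 2554 (j = 18 + 2*(-693 + 1961) = 18 + 2*1268 = 18 + 2536 = 2554)
F(W) = 1
j - F(Y(T, D(0))) = 2554 - 1*1 = 2554 - 1 = 2553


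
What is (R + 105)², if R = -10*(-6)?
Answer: 27225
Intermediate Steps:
R = 60
(R + 105)² = (60 + 105)² = 165² = 27225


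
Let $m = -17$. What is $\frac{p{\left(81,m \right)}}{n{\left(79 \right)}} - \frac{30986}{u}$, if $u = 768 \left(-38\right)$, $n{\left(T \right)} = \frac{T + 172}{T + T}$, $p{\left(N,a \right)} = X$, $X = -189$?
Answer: $- \frac{431857561}{3662592} \approx -117.91$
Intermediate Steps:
$p{\left(N,a \right)} = -189$
$n{\left(T \right)} = \frac{172 + T}{2 T}$
$u = -29184$
$\frac{p{\left(81,m \right)}}{n{\left(79 \right)}} - \frac{30986}{u} = - \frac{189}{\frac{1}{2} \cdot \frac{1}{79} \left(172 + 79\right)} - \frac{30986}{-29184} = - \frac{189}{\frac{1}{2} \cdot \frac{1}{79} \cdot 251} - - \frac{15493}{14592} = - \frac{189}{\frac{251}{158}} + \frac{15493}{14592} = \left(-189\right) \frac{158}{251} + \frac{15493}{14592} = - \frac{29862}{251} + \frac{15493}{14592} = - \frac{431857561}{3662592}$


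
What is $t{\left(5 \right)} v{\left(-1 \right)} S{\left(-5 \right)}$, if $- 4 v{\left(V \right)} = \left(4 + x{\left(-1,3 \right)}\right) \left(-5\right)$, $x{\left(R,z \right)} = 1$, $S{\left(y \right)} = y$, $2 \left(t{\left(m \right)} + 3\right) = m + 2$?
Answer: $- \frac{125}{8} \approx -15.625$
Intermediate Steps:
$t{\left(m \right)} = -2 + \frac{m}{2}$ ($t{\left(m \right)} = -3 + \frac{m + 2}{2} = -3 + \frac{2 + m}{2} = -3 + \left(1 + \frac{m}{2}\right) = -2 + \frac{m}{2}$)
$v{\left(V \right)} = \frac{25}{4}$ ($v{\left(V \right)} = - \frac{\left(4 + 1\right) \left(-5\right)}{4} = - \frac{5 \left(-5\right)}{4} = \left(- \frac{1}{4}\right) \left(-25\right) = \frac{25}{4}$)
$t{\left(5 \right)} v{\left(-1 \right)} S{\left(-5 \right)} = \left(-2 + \frac{1}{2} \cdot 5\right) \frac{25}{4} \left(-5\right) = \left(-2 + \frac{5}{2}\right) \frac{25}{4} \left(-5\right) = \frac{1}{2} \cdot \frac{25}{4} \left(-5\right) = \frac{25}{8} \left(-5\right) = - \frac{125}{8}$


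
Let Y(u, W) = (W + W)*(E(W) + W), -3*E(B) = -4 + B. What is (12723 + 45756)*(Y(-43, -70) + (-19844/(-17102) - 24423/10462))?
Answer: 33196851690559429/89460562 ≈ 3.7108e+8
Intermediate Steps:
E(B) = 4/3 - B/3 (E(B) = -(-4 + B)/3 = 4/3 - B/3)
Y(u, W) = 2*W*(4/3 + 2*W/3) (Y(u, W) = (W + W)*((4/3 - W/3) + W) = (2*W)*(4/3 + 2*W/3) = 2*W*(4/3 + 2*W/3))
(12723 + 45756)*(Y(-43, -70) + (-19844/(-17102) - 24423/10462)) = (12723 + 45756)*((4/3)*(-70)*(2 - 70) + (-19844/(-17102) - 24423/10462)) = 58479*((4/3)*(-70)*(-68) + (-19844*(-1/17102) - 24423*1/10462)) = 58479*(19040/3 + (9922/8551 - 24423/10462)) = 58479*(19040/3 - 105037109/89460562) = 58479*(1703013989153/268381686) = 33196851690559429/89460562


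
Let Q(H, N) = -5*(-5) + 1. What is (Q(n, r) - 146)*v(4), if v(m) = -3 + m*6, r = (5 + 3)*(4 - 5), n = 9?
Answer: -2520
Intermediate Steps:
r = -8 (r = 8*(-1) = -8)
Q(H, N) = 26 (Q(H, N) = 25 + 1 = 26)
v(m) = -3 + 6*m
(Q(n, r) - 146)*v(4) = (26 - 146)*(-3 + 6*4) = -120*(-3 + 24) = -120*21 = -2520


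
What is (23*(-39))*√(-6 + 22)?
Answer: -3588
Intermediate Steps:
(23*(-39))*√(-6 + 22) = -897*√16 = -897*4 = -3588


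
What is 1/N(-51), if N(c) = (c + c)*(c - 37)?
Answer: 1/8976 ≈ 0.00011141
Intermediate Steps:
N(c) = 2*c*(-37 + c) (N(c) = (2*c)*(-37 + c) = 2*c*(-37 + c))
1/N(-51) = 1/(2*(-51)*(-37 - 51)) = 1/(2*(-51)*(-88)) = 1/8976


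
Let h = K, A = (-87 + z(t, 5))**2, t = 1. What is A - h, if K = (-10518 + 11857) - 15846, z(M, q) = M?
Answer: 21903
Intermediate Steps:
K = -14507 (K = 1339 - 15846 = -14507)
A = 7396 (A = (-87 + 1)**2 = (-86)**2 = 7396)
h = -14507
A - h = 7396 - 1*(-14507) = 7396 + 14507 = 21903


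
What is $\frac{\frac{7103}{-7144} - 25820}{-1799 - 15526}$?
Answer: $\frac{26352169}{17681400} \approx 1.4904$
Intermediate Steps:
$\frac{\frac{7103}{-7144} - 25820}{-1799 - 15526} = \frac{7103 \left(- \frac{1}{7144}\right) - 25820}{-17325} = \left(- \frac{7103}{7144} - 25820\right) \left(- \frac{1}{17325}\right) = \left(- \frac{184465183}{7144}\right) \left(- \frac{1}{17325}\right) = \frac{26352169}{17681400}$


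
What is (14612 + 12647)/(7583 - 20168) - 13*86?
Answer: -14097289/12585 ≈ -1120.2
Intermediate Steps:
(14612 + 12647)/(7583 - 20168) - 13*86 = 27259/(-12585) - 1118 = 27259*(-1/12585) - 1118 = -27259/12585 - 1118 = -14097289/12585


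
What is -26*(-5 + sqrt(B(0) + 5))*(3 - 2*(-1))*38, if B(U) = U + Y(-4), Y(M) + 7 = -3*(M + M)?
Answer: 24700 - 4940*sqrt(22) ≈ 1529.3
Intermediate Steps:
Y(M) = -7 - 6*M (Y(M) = -7 - 3*(M + M) = -7 - 6*M)
B(U) = 17 + U (B(U) = U + (-7 - 6*(-4)) = U + (-7 + 24) = U + 17 = 17 + U)
-26*(-5 + sqrt(B(0) + 5))*(3 - 2*(-1))*38 = -26*(-5 + sqrt((17 + 0) + 5))*(3 - 2*(-1))*38 = -26*(-5 + sqrt(17 + 5))*(3 + 2)*38 = -26*(-5 + sqrt(22))*5*38 = -26*(-25 + 5*sqrt(22))*38 = (650 - 130*sqrt(22))*38 = 24700 - 4940*sqrt(22)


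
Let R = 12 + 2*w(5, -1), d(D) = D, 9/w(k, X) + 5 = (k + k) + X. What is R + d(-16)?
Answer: ½ ≈ 0.50000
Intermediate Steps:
w(k, X) = 9/(-5 + X + 2*k) (w(k, X) = 9/(-5 + ((k + k) + X)) = 9/(-5 + (2*k + X)) = 9/(-5 + (X + 2*k)) = 9/(-5 + X + 2*k))
R = 33/2 (R = 12 + 2*(9/(-5 - 1 + 2*5)) = 12 + 2*(9/(-5 - 1 + 10)) = 12 + 2*(9/4) = 12 + 9/2 = 33/2 ≈ 16.500)
R + d(-16) = 33/2 - 16 = ½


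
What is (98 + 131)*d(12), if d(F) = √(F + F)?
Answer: 458*√6 ≈ 1121.9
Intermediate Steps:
d(F) = √2*√F (d(F) = √(2*F) = √2*√F)
(98 + 131)*d(12) = (98 + 131)*(√2*√12) = 229*(√2*(2*√3)) = 229*(2*√6) = 458*√6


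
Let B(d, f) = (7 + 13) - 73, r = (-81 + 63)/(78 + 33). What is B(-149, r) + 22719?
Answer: 22666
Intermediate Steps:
r = -6/37 (r = -18/111 = -18*1/111 = -6/37 ≈ -0.16216)
B(d, f) = -53 (B(d, f) = 20 - 73 = -53)
B(-149, r) + 22719 = -53 + 22719 = 22666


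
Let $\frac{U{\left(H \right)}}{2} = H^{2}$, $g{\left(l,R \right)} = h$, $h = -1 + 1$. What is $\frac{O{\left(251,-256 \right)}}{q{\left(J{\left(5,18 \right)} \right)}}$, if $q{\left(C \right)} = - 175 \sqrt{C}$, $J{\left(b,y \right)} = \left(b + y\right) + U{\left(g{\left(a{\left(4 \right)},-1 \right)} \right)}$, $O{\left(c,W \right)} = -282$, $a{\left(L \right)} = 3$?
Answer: $\frac{282 \sqrt{23}}{4025} \approx 0.33601$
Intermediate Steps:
$h = 0$
$g{\left(l,R \right)} = 0$
$U{\left(H \right)} = 2 H^{2}$
$J{\left(b,y \right)} = b + y$ ($J{\left(b,y \right)} = \left(b + y\right) + 2 \cdot 0^{2} = \left(b + y\right) + 2 \cdot 0 = \left(b + y\right) + 0 = b + y$)
$\frac{O{\left(251,-256 \right)}}{q{\left(J{\left(5,18 \right)} \right)}} = - \frac{282}{\left(-175\right) \sqrt{5 + 18}} = - \frac{282}{\left(-175\right) \sqrt{23}} = - 282 \left(- \frac{\sqrt{23}}{4025}\right) = \frac{282 \sqrt{23}}{4025}$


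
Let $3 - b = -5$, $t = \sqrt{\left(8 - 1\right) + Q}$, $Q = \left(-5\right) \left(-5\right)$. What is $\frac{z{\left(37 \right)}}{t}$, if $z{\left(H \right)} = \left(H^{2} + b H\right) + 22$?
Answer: $\frac{1687 \sqrt{2}}{8} \approx 298.22$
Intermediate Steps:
$Q = 25$
$t = 4 \sqrt{2}$ ($t = \sqrt{\left(8 - 1\right) + 25} = \sqrt{7 + 25} = \sqrt{32} = 4 \sqrt{2} \approx 5.6569$)
$b = 8$ ($b = 3 - -5 = 3 + 5 = 8$)
$z{\left(H \right)} = 22 + H^{2} + 8 H$ ($z{\left(H \right)} = \left(H^{2} + 8 H\right) + 22 = 22 + H^{2} + 8 H$)
$\frac{z{\left(37 \right)}}{t} = \frac{22 + 37^{2} + 8 \cdot 37}{4 \sqrt{2}} = \frac{\sqrt{2}}{8} \left(22 + 1369 + 296\right) = \frac{\sqrt{2}}{8} \cdot 1687 = \frac{1687 \sqrt{2}}{8}$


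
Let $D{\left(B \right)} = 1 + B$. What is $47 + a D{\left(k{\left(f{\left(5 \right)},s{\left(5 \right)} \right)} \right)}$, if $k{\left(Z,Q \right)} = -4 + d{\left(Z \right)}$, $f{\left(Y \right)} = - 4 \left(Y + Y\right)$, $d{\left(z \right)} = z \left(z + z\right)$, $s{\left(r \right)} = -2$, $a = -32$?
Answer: $-102257$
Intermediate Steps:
$d{\left(z \right)} = 2 z^{2}$ ($d{\left(z \right)} = z 2 z = 2 z^{2}$)
$f{\left(Y \right)} = - 8 Y$ ($f{\left(Y \right)} = - 4 \cdot 2 Y = - 8 Y$)
$k{\left(Z,Q \right)} = -4 + 2 Z^{2}$
$47 + a D{\left(k{\left(f{\left(5 \right)},s{\left(5 \right)} \right)} \right)} = 47 - 32 \left(1 - \left(4 - 2 \left(\left(-8\right) 5\right)^{2}\right)\right) = 47 - 32 \left(1 - \left(4 - 2 \left(-40\right)^{2}\right)\right) = 47 - 32 \left(1 + \left(-4 + 2 \cdot 1600\right)\right) = 47 - 32 \left(1 + \left(-4 + 3200\right)\right) = 47 - 32 \left(1 + 3196\right) = 47 - 102304 = -102257$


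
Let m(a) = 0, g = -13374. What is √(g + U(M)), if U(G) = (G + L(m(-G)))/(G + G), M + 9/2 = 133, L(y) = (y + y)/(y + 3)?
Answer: I*√53494/2 ≈ 115.64*I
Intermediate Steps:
L(y) = 2*y/(3 + y) (L(y) = (2*y)/(3 + y) = 2*y/(3 + y))
M = 257/2 (M = -9/2 + 133 = 257/2 ≈ 128.50)
U(G) = ½ (U(G) = (G + 2*0/(3 + 0))/(G + G) = (G + 2*0/3)/((2*G)) = (G + 2*0*(⅓))*(1/(2*G)) = (G + 0)*(1/(2*G)) = G*(1/(2*G)) = ½)
√(g + U(M)) = √(-13374 + ½) = √(-26747/2) = I*√53494/2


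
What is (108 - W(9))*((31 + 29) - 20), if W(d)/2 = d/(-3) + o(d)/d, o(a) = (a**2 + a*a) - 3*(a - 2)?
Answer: 9920/3 ≈ 3306.7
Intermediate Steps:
o(a) = 6 - 3*a + 2*a**2 (o(a) = (a**2 + a**2) - 3*(-2 + a) = 2*a**2 + (6 - 3*a) = 6 - 3*a + 2*a**2)
W(d) = -2*d/3 + 2*(6 - 3*d + 2*d**2)/d (W(d) = 2*(d/(-3) + (6 - 3*d + 2*d**2)/d) = 2*(d*(-1/3) + (6 - 3*d + 2*d**2)/d) = 2*(-d/3 + (6 - 3*d + 2*d**2)/d) = -2*d/3 + 2*(6 - 3*d + 2*d**2)/d)
(108 - W(9))*((31 + 29) - 20) = (108 - (-6 + 12/9 + (10/3)*9))*((31 + 29) - 20) = (108 - (-6 + 12*(1/9) + 30))*(60 - 20) = (108 - (-6 + 4/3 + 30))*40 = (108 - 1*76/3)*40 = (108 - 76/3)*40 = (248/3)*40 = 9920/3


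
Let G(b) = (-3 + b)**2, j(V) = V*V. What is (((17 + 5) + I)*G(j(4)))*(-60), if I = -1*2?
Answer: -202800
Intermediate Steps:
I = -2
j(V) = V**2
(((17 + 5) + I)*G(j(4)))*(-60) = (((17 + 5) - 2)*(-3 + 4**2)**2)*(-60) = ((22 - 2)*(-3 + 16)**2)*(-60) = (20*13**2)*(-60) = (20*169)*(-60) = 3380*(-60) = -202800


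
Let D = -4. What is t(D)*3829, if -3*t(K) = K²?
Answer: -61264/3 ≈ -20421.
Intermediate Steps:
t(K) = -K²/3
t(D)*3829 = -⅓*(-4)²*3829 = -⅓*16*3829 = -16/3*3829 = -61264/3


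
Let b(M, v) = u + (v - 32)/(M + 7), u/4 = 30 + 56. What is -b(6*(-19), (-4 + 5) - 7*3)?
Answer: -36860/107 ≈ -344.49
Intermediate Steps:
u = 344 (u = 4*(30 + 56) = 4*86 = 344)
b(M, v) = 344 + (-32 + v)/(7 + M) (b(M, v) = 344 + (v - 32)/(M + 7) = 344 + (-32 + v)/(7 + M))
-b(6*(-19), (-4 + 5) - 7*3) = -(2376 + ((-4 + 5) - 7*3) + 344*(6*(-19)))/(7 + 6*(-19)) = -(2376 + (1 - 21) + 344*(-114))/(7 - 114) = -(2376 - 20 - 39216)/(-107) = -(-1)*(-36860)/107 = -1*36860/107 = -36860/107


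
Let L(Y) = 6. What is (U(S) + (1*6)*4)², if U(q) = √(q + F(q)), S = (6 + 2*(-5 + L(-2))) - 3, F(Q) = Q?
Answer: (24 + √10)² ≈ 737.79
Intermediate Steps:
S = 5 (S = (6 + 2*(-5 + 6)) - 3 = (6 + 2*1) - 3 = (6 + 2) - 3 = 8 - 3 = 5)
U(q) = √2*√q (U(q) = √(q + q) = √(2*q) = √2*√q)
(U(S) + (1*6)*4)² = (√2*√5 + (1*6)*4)² = (√10 + 6*4)² = (√10 + 24)² = (24 + √10)²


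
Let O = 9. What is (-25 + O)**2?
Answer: 256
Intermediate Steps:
(-25 + O)**2 = (-25 + 9)**2 = (-16)**2 = 256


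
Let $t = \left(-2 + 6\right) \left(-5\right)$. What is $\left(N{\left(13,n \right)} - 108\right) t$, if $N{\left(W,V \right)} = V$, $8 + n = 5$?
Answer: $2220$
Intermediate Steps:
$n = -3$ ($n = -8 + 5 = -3$)
$t = -20$ ($t = 4 \left(-5\right) = -20$)
$\left(N{\left(13,n \right)} - 108\right) t = \left(-3 - 108\right) \left(-20\right) = \left(-111\right) \left(-20\right) = 2220$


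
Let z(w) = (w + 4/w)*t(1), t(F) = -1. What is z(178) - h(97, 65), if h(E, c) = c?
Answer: -21629/89 ≈ -243.02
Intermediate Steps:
z(w) = -w - 4/w (z(w) = (w + 4/w)*(-1) = -w - 4/w)
z(178) - h(97, 65) = (-1*178 - 4/178) - 1*65 = (-178 - 4*1/178) - 65 = (-178 - 2/89) - 65 = -15844/89 - 65 = -21629/89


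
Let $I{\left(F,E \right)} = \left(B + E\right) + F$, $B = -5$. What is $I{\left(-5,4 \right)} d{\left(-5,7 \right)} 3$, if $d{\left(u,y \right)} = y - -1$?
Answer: $-144$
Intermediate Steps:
$d{\left(u,y \right)} = 1 + y$ ($d{\left(u,y \right)} = y + 1 = 1 + y$)
$I{\left(F,E \right)} = -5 + E + F$ ($I{\left(F,E \right)} = \left(-5 + E\right) + F = -5 + E + F$)
$I{\left(-5,4 \right)} d{\left(-5,7 \right)} 3 = \left(-5 + 4 - 5\right) \left(1 + 7\right) 3 = \left(-6\right) 8 \cdot 3 = \left(-48\right) 3 = -144$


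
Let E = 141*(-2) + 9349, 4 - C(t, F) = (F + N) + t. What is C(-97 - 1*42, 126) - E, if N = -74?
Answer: -8976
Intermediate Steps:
C(t, F) = 78 - F - t (C(t, F) = 4 - ((F - 74) + t) = 4 - ((-74 + F) + t) = 4 - (-74 + F + t) = 4 + (74 - F - t) = 78 - F - t)
E = 9067 (E = -282 + 9349 = 9067)
C(-97 - 1*42, 126) - E = (78 - 1*126 - (-97 - 1*42)) - 1*9067 = (78 - 126 - (-97 - 42)) - 9067 = (78 - 126 - 1*(-139)) - 9067 = (78 - 126 + 139) - 9067 = 91 - 9067 = -8976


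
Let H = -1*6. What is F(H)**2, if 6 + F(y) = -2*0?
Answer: 36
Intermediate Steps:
H = -6
F(y) = -6 (F(y) = -6 - 2*0 = -6 + 0 = -6)
F(H)**2 = (-6)**2 = 36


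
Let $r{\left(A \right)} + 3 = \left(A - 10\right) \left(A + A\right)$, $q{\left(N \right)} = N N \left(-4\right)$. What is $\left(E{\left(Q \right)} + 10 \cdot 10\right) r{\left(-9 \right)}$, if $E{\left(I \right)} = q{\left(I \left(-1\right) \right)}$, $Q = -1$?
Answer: $32544$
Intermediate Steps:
$q{\left(N \right)} = - 4 N^{2}$ ($q{\left(N \right)} = N^{2} \left(-4\right) = - 4 N^{2}$)
$E{\left(I \right)} = - 4 I^{2}$ ($E{\left(I \right)} = - 4 \left(I \left(-1\right)\right)^{2} = - 4 \left(- I\right)^{2} = - 4 I^{2}$)
$r{\left(A \right)} = -3 + 2 A \left(-10 + A\right)$ ($r{\left(A \right)} = -3 + \left(A - 10\right) \left(A + A\right) = -3 + \left(-10 + A\right) 2 A = -3 + 2 A \left(-10 + A\right)$)
$\left(E{\left(Q \right)} + 10 \cdot 10\right) r{\left(-9 \right)} = \left(- 4 \left(-1\right)^{2} + 10 \cdot 10\right) \left(-3 - -180 + 2 \left(-9\right)^{2}\right) = \left(\left(-4\right) 1 + 100\right) \left(-3 + 180 + 2 \cdot 81\right) = \left(-4 + 100\right) \left(-3 + 180 + 162\right) = 96 \cdot 339 = 32544$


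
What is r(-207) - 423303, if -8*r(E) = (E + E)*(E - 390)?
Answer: -1816791/4 ≈ -4.5420e+5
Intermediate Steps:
r(E) = -E*(-390 + E)/4 (r(E) = -(E + E)*(E - 390)/8 = -2*E*(-390 + E)/8 = -E*(-390 + E)/4)
r(-207) - 423303 = (¼)*(-207)*(390 - 1*(-207)) - 423303 = (¼)*(-207)*(390 + 207) - 423303 = (¼)*(-207)*597 - 423303 = -123579/4 - 423303 = -1816791/4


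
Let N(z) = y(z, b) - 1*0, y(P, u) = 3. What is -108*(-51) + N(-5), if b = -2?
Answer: 5511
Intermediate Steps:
N(z) = 3 (N(z) = 3 - 1*0 = 3 + 0 = 3)
-108*(-51) + N(-5) = -108*(-51) + 3 = 5508 + 3 = 5511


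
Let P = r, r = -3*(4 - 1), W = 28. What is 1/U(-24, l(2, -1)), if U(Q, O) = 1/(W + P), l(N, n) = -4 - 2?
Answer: 19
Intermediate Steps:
r = -9 (r = -3*3 = -9)
l(N, n) = -6
P = -9
U(Q, O) = 1/19 (U(Q, O) = 1/(28 - 9) = 1/19)
1/U(-24, l(2, -1)) = 1/(1/19) = 19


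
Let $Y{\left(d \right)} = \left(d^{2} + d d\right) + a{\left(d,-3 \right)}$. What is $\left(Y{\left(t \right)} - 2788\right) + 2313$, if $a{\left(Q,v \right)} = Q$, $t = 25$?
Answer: $800$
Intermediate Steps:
$Y{\left(d \right)} = d + 2 d^{2}$ ($Y{\left(d \right)} = \left(d^{2} + d d\right) + d = \left(d^{2} + d^{2}\right) + d = 2 d^{2} + d = d + 2 d^{2}$)
$\left(Y{\left(t \right)} - 2788\right) + 2313 = \left(25 \left(1 + 2 \cdot 25\right) - 2788\right) + 2313 = \left(25 \left(1 + 50\right) - 2788\right) + 2313 = \left(25 \cdot 51 - 2788\right) + 2313 = \left(1275 - 2788\right) + 2313 = -1513 + 2313 = 800$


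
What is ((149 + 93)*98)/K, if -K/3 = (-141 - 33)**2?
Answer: -5929/22707 ≈ -0.26111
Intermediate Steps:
K = -90828 (K = -3*(-141 - 33)**2 = -3*(-174)**2 = -3*30276 = -90828)
((149 + 93)*98)/K = ((149 + 93)*98)/(-90828) = (242*98)*(-1/90828) = 23716*(-1/90828) = -5929/22707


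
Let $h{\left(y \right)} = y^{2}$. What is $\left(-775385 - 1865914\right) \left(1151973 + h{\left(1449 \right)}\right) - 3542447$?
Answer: $-8588382697073$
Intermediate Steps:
$\left(-775385 - 1865914\right) \left(1151973 + h{\left(1449 \right)}\right) - 3542447 = \left(-775385 - 1865914\right) \left(1151973 + 1449^{2}\right) - 3542447 = - 2641299 \left(1151973 + 2099601\right) - 3542447 = \left(-2641299\right) 3251574 - 3542447 = -8588379154626 - 3542447 = -8588382697073$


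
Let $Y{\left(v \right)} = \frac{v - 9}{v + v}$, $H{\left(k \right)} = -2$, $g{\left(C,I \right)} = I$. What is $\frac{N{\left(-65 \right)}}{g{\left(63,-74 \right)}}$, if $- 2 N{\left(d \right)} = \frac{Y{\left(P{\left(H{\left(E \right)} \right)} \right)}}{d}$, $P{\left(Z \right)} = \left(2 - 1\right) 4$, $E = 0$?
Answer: $\frac{1}{15392} \approx 6.4969 \cdot 10^{-5}$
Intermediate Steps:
$P{\left(Z \right)} = 4$ ($P{\left(Z \right)} = 1 \cdot 4 = 4$)
$Y{\left(v \right)} = \frac{-9 + v}{2 v}$
$N{\left(d \right)} = \frac{5}{16 d}$ ($N{\left(d \right)} = - \frac{\frac{-9 + 4}{2 \cdot 4} \frac{1}{d}}{2} = - \frac{\frac{1}{2} \cdot \frac{1}{4} \left(-5\right) \frac{1}{d}}{2} = - \frac{\left(- \frac{5}{8}\right) \frac{1}{d}}{2} = \frac{5}{16 d}$)
$\frac{N{\left(-65 \right)}}{g{\left(63,-74 \right)}} = \frac{\frac{5}{16} \frac{1}{-65}}{-74} = \frac{5}{16} \left(- \frac{1}{65}\right) \left(- \frac{1}{74}\right) = \left(- \frac{1}{208}\right) \left(- \frac{1}{74}\right) = \frac{1}{15392}$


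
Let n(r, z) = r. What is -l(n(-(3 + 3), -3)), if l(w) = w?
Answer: 6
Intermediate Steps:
-l(n(-(3 + 3), -3)) = -(-1)*(3 + 3) = -(-1)*6 = -1*(-6) = 6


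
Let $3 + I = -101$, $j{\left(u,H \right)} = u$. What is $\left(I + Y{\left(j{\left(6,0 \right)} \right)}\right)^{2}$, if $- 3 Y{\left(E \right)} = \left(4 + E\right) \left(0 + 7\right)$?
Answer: $\frac{145924}{9} \approx 16214.0$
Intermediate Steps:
$Y{\left(E \right)} = - \frac{28}{3} - \frac{7 E}{3}$ ($Y{\left(E \right)} = - \frac{\left(4 + E\right) \left(0 + 7\right)}{3} = - \frac{\left(4 + E\right) 7}{3} = - \frac{28 + 7 E}{3} = - \frac{28}{3} - \frac{7 E}{3}$)
$I = -104$ ($I = -3 - 101 = -104$)
$\left(I + Y{\left(j{\left(6,0 \right)} \right)}\right)^{2} = \left(-104 - \frac{70}{3}\right)^{2} = \left(- \frac{382}{3}\right)^{2} = \frac{145924}{9}$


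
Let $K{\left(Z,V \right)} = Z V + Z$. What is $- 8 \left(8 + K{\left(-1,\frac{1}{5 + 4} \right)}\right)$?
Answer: $- \frac{496}{9} \approx -55.111$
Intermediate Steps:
$K{\left(Z,V \right)} = Z + V Z$ ($K{\left(Z,V \right)} = V Z + Z = Z + V Z$)
$- 8 \left(8 + K{\left(-1,\frac{1}{5 + 4} \right)}\right) = - 8 \left(8 - \left(1 + \frac{1}{5 + 4}\right)\right) = - 8 \left(8 - \left(1 + \frac{1}{9}\right)\right) = - 8 \left(8 - \frac{10}{9}\right) = \left(-8\right) \frac{62}{9} = - \frac{496}{9}$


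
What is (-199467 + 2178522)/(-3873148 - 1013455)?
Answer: -1979055/4886603 ≈ -0.40500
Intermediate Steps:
(-199467 + 2178522)/(-3873148 - 1013455) = 1979055/(-4886603) = 1979055*(-1/4886603) = -1979055/4886603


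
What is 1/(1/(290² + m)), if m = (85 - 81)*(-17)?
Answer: 84032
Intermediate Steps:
m = -68 (m = 4*(-17) = -68)
1/(1/(290² + m)) = 1/(1/(290² - 68)) = 1/(1/(84100 - 68)) = 1/(1/84032) = 84032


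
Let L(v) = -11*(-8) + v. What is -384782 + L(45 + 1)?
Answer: -384648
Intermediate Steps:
L(v) = 88 + v
-384782 + L(45 + 1) = -384782 + (88 + (45 + 1)) = -384782 + (88 + 46) = -384782 + 134 = -384648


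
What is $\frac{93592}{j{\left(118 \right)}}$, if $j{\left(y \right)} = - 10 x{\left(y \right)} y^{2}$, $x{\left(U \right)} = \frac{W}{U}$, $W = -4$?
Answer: $\frac{11699}{590} \approx 19.829$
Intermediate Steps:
$x{\left(U \right)} = - \frac{4}{U}$
$j{\left(y \right)} = 40 y$ ($j{\left(y \right)} = - 10 \left(- \frac{4}{y}\right) y^{2} = \frac{40}{y} y^{2} = 40 y$)
$\frac{93592}{j{\left(118 \right)}} = \frac{93592}{40 \cdot 118} = \frac{93592}{4720} = 93592 \cdot \frac{1}{4720} = \frac{11699}{590}$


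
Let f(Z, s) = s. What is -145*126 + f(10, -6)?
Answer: -18276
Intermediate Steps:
-145*126 + f(10, -6) = -145*126 - 6 = -18270 - 6 = -18276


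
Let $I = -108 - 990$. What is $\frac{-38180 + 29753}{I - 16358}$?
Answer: $\frac{8427}{17456} \approx 0.48276$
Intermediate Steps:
$I = -1098$ ($I = -108 - 990 = -1098$)
$\frac{-38180 + 29753}{I - 16358} = \frac{-38180 + 29753}{-1098 - 16358} = - \frac{8427}{-17456} = \left(-8427\right) \left(- \frac{1}{17456}\right) = \frac{8427}{17456}$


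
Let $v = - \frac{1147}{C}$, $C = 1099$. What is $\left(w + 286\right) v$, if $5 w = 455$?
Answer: $- \frac{432419}{1099} \approx -393.47$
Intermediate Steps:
$w = 91$ ($w = \frac{1}{5} \cdot 455 = 91$)
$v = - \frac{1147}{1099} \approx -1.0437$
$\left(w + 286\right) v = \left(91 + 286\right) \left(- \frac{1147}{1099}\right) = 377 \left(- \frac{1147}{1099}\right) = - \frac{432419}{1099}$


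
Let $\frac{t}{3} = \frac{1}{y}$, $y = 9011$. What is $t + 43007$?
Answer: $\frac{387536080}{9011} \approx 43007.0$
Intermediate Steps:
$t = \frac{3}{9011} \approx 0.00033293$
$t + 43007 = \frac{3}{9011} + 43007 = \frac{387536080}{9011}$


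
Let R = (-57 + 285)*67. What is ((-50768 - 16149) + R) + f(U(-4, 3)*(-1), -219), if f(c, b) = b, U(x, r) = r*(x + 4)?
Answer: -51860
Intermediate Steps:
U(x, r) = r*(4 + x)
R = 15276 (R = 228*67 = 15276)
((-50768 - 16149) + R) + f(U(-4, 3)*(-1), -219) = ((-50768 - 16149) + 15276) - 219 = (-66917 + 15276) - 219 = -51641 - 219 = -51860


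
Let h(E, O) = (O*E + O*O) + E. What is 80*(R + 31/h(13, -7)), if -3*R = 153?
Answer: -120800/29 ≈ -4165.5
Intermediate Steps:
R = -51 (R = -⅓*153 = -51)
h(E, O) = E + O² + E*O (h(E, O) = (E*O + O²) + E = (O² + E*O) + E = E + O² + E*O)
80*(R + 31/h(13, -7)) = 80*(-51 + 31/(13 + (-7)² + 13*(-7))) = 80*(-51 + 31/(13 + 49 - 91)) = 80*(-51 + 31/(-29)) = 80*(-51 + 31*(-1/29)) = 80*(-51 - 31/29) = 80*(-1510/29) = -120800/29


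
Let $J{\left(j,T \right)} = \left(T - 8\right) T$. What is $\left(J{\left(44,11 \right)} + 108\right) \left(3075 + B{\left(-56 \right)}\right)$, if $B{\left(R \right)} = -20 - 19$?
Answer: $428076$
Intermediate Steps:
$J{\left(j,T \right)} = T \left(-8 + T\right)$ ($J{\left(j,T \right)} = \left(-8 + T\right) T = T \left(-8 + T\right)$)
$B{\left(R \right)} = -39$ ($B{\left(R \right)} = -20 - 19 = -39$)
$\left(J{\left(44,11 \right)} + 108\right) \left(3075 + B{\left(-56 \right)}\right) = \left(11 \left(-8 + 11\right) + 108\right) \left(3075 - 39\right) = \left(11 \cdot 3 + 108\right) 3036 = \left(33 + 108\right) 3036 = 141 \cdot 3036 = 428076$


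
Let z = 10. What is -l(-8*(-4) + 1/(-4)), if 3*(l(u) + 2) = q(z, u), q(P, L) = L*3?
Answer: -119/4 ≈ -29.750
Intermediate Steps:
q(P, L) = 3*L
l(u) = -2 + u (l(u) = -2 + (3*u)/3 = -2 + u)
-l(-8*(-4) + 1/(-4)) = -(-2 + (-8*(-4) + 1/(-4))) = -(-2 + (32 - 1/4)) = -(-2 + 127/4) = -1*119/4 = -119/4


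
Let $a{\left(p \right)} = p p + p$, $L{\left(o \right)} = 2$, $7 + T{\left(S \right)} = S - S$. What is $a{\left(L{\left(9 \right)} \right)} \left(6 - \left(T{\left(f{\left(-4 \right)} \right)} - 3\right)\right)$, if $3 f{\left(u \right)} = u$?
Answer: $96$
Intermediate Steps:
$f{\left(u \right)} = \frac{u}{3}$
$T{\left(S \right)} = -7$ ($T{\left(S \right)} = -7 + \left(S - S\right) = -7 + 0 = -7$)
$a{\left(p \right)} = p + p^{2}$ ($a{\left(p \right)} = p^{2} + p = p + p^{2}$)
$a{\left(L{\left(9 \right)} \right)} \left(6 - \left(T{\left(f{\left(-4 \right)} \right)} - 3\right)\right) = 2 \left(1 + 2\right) \left(6 - \left(-7 - 3\right)\right) = 2 \cdot 3 \left(6 - \left(-7 - 3\right)\right) = 6 \left(6 - -10\right) = 6 \left(6 + 10\right) = 6 \cdot 16 = 96$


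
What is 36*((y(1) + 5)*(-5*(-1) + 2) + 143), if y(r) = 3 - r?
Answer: 6912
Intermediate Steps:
36*((y(1) + 5)*(-5*(-1) + 2) + 143) = 36*(((3 - 1*1) + 5)*(-5*(-1) + 2) + 143) = 36*(((3 - 1) + 5)*(5 + 2) + 143) = 36*((2 + 5)*7 + 143) = 36*(7*7 + 143) = 36*(49 + 143) = 36*192 = 6912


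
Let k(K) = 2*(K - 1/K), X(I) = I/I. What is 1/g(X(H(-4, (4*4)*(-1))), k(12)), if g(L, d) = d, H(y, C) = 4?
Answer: 6/143 ≈ 0.041958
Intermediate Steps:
X(I) = 1
k(K) = -2/K + 2*K
1/g(X(H(-4, (4*4)*(-1))), k(12)) = 1/(-2/12 + 2*12) = 1/(-2*1/12 + 24) = 1/(-⅙ + 24) = 1/(143/6) = 6/143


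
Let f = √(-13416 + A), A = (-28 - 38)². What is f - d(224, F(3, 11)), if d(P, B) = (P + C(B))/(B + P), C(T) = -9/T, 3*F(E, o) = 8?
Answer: -1059/1088 + 2*I*√2265 ≈ -0.97335 + 95.184*I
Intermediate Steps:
A = 4356 (A = (-66)² = 4356)
F(E, o) = 8/3 (F(E, o) = (⅓)*8 = 8/3)
f = 2*I*√2265 (f = √(-13416 + 4356) = √(-9060) = 2*I*√2265 ≈ 95.184*I)
d(P, B) = (P - 9/B)/(B + P)
f - d(224, F(3, 11)) = 2*I*√2265 - (-9 + (8/3)*224)/(8/3*(8/3 + 224)) = 2*I*√2265 - 3*(-9 + 1792/3)/(8*680/3) = 2*I*√2265 - 3*3*1765/(8*680*3) = 2*I*√2265 - 1*1059/1088 = 2*I*√2265 - 1059/1088 = -1059/1088 + 2*I*√2265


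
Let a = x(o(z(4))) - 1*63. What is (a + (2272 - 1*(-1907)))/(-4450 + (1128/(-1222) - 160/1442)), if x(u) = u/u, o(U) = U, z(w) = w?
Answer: -38588641/41719542 ≈ -0.92495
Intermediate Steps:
x(u) = 1
a = -62 (a = 1 - 1*63 = 1 - 63 = -62)
(a + (2272 - 1*(-1907)))/(-4450 + (1128/(-1222) - 160/1442)) = (-62 + (2272 - 1*(-1907)))/(-4450 + (1128/(-1222) - 160/1442)) = (-62 + (2272 + 1907))/(-4450 + (1128*(-1/1222) - 160*1/1442)) = (-62 + 4179)/(-4450 + (-12/13 - 80/721)) = 4117/(-4450 - 9692/9373) = 4117/(-41719542/9373) = 4117*(-9373/41719542) = -38588641/41719542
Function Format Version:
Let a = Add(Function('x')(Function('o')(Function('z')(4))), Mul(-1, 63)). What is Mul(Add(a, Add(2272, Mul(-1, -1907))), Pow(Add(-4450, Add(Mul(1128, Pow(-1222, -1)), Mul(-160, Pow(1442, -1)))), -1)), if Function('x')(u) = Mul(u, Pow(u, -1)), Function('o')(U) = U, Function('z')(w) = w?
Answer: Rational(-38588641, 41719542) ≈ -0.92495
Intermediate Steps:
Function('x')(u) = 1
a = -62 (a = Add(1, Mul(-1, 63)) = Add(1, -63) = -62)
Mul(Add(a, Add(2272, Mul(-1, -1907))), Pow(Add(-4450, Add(Mul(1128, Pow(-1222, -1)), Mul(-160, Pow(1442, -1)))), -1)) = Mul(Add(-62, Add(2272, Mul(-1, -1907))), Pow(Add(-4450, Add(Mul(1128, Pow(-1222, -1)), Mul(-160, Pow(1442, -1)))), -1)) = Mul(Add(-62, Add(2272, 1907)), Pow(Add(-4450, Add(Mul(1128, Rational(-1, 1222)), Mul(-160, Rational(1, 1442)))), -1)) = Mul(Add(-62, 4179), Pow(Add(-4450, Add(Rational(-12, 13), Rational(-80, 721))), -1)) = Mul(4117, Pow(Add(-4450, Rational(-9692, 9373)), -1)) = Mul(4117, Pow(Rational(-41719542, 9373), -1)) = Mul(4117, Rational(-9373, 41719542)) = Rational(-38588641, 41719542)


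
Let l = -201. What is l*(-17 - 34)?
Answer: 10251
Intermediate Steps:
l*(-17 - 34) = -201*(-17 - 34) = -201*(-51) = 10251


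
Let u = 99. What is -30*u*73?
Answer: -216810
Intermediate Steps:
-30*u*73 = -30*99*73 = -2970*73 = -216810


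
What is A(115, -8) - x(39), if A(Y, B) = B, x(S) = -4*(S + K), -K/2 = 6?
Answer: 100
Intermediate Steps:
K = -12 (K = -2*6 = -12)
x(S) = 48 - 4*S (x(S) = -4*(S - 12) = -4*(-12 + S) = 48 - 4*S)
A(115, -8) - x(39) = -8 - (48 - 4*39) = -8 - (48 - 156) = -8 - 1*(-108) = -8 + 108 = 100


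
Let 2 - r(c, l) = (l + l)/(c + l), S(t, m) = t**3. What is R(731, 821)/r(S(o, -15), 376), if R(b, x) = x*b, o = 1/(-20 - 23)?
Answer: -17941292689281/2 ≈ -8.9706e+12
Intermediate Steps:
o = -1/43 (o = 1/(-43) = -1/43 ≈ -0.023256)
r(c, l) = 2 - 2*l/(c + l) (r(c, l) = 2 - (l + l)/(c + l) = 2 - 2*l/(c + l))
R(b, x) = b*x
R(731, 821)/r(S(o, -15), 376) = (731*821)/((2*(-1/43)**3/((-1/43)**3 + 376))) = 600151/((2*(-1/79507)/(-1/79507 + 376))) = 600151/((2*(-1/79507)/(29894631/79507))) = 600151/((2*(-1/79507)*(79507/29894631))) = 600151/(-2/29894631) = 600151*(-29894631/2) = -17941292689281/2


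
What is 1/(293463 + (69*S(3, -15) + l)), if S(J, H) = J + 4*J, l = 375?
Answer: 1/294873 ≈ 3.3913e-6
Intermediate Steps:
S(J, H) = 5*J
1/(293463 + (69*S(3, -15) + l)) = 1/(293463 + (69*(5*3) + 375)) = 1/(293463 + (69*15 + 375)) = 1/(293463 + (1035 + 375)) = 1/(293463 + 1410) = 1/294873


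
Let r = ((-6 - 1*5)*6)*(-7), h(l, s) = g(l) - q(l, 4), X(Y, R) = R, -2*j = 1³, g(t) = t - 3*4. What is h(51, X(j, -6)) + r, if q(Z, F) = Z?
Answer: 450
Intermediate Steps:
g(t) = -12 + t (g(t) = t - 12 = -12 + t)
j = -½ (j = -½*1³ = -½*1 = -½ ≈ -0.50000)
h(l, s) = -12 (h(l, s) = (-12 + l) - l = -12)
r = 462 (r = ((-6 - 5)*6)*(-7) = -11*6*(-7) = -66*(-7) = 462)
h(51, X(j, -6)) + r = -12 + 462 = 450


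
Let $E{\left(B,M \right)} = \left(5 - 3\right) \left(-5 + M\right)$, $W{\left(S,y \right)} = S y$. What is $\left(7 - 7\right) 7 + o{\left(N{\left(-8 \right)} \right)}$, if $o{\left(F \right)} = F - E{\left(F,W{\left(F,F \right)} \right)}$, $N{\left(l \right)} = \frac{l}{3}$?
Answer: $- \frac{62}{9} \approx -6.8889$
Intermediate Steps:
$N{\left(l \right)} = \frac{l}{3}$ ($N{\left(l \right)} = l \frac{1}{3} = \frac{l}{3}$)
$E{\left(B,M \right)} = -10 + 2 M$ ($E{\left(B,M \right)} = 2 \left(-5 + M\right) = -10 + 2 M$)
$o{\left(F \right)} = 10 + F - 2 F^{2}$ ($o{\left(F \right)} = F - \left(-10 + 2 F F\right) = F - \left(-10 + 2 F^{2}\right) = 10 + F - 2 F^{2}$)
$\left(7 - 7\right) 7 + o{\left(N{\left(-8 \right)} \right)} = \left(7 - 7\right) 7 + \left(10 + \frac{1}{3} \left(-8\right) - 2 \left(\frac{1}{3} \left(-8\right)\right)^{2}\right) = 0 \cdot 7 - \left(- \frac{22}{3} + \frac{128}{9}\right) = 0 - \frac{62}{9} = - \frac{62}{9}$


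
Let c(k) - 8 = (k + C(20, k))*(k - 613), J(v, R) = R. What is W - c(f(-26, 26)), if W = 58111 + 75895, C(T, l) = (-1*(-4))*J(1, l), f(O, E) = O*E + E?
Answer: -3970752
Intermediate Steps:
f(O, E) = E + E*O (f(O, E) = E*O + E = E + E*O)
C(T, l) = 4*l (C(T, l) = (-1*(-4))*l = 4*l)
c(k) = 8 + 5*k*(-613 + k) (c(k) = 8 + (k + 4*k)*(k - 613) = 8 + (5*k)*(-613 + k) = 8 + 5*k*(-613 + k))
W = 134006
W - c(f(-26, 26)) = 134006 - (8 - 79690*(1 - 26) + 5*(26*(1 - 26))²) = 134006 - (8 - 79690*(-25) + 5*(26*(-25))²) = 134006 - (8 - 3065*(-650) + 5*(-650)²) = 134006 - (8 + 1992250 + 5*422500) = 134006 - (8 + 1992250 + 2112500) = 134006 - 1*4104758 = 134006 - 4104758 = -3970752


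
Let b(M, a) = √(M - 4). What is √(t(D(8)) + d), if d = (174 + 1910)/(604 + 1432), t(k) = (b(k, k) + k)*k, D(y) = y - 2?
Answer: √(9592105 + 1554486*√2)/509 ≈ 6.7460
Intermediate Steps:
b(M, a) = √(-4 + M)
D(y) = -2 + y
t(k) = k*(k + √(-4 + k)) (t(k) = (√(-4 + k) + k)*k = (k + √(-4 + k))*k = k*(k + √(-4 + k)))
d = 521/509 (d = 2084/2036 = 2084*(1/2036) = 521/509 ≈ 1.0236)
√(t(D(8)) + d) = √((-2 + 8)*((-2 + 8) + √(-4 + (-2 + 8))) + 521/509) = √(6*(6 + √(-4 + 6)) + 521/509) = √(6*(6 + √2) + 521/509) = √((36 + 6*√2) + 521/509) = √(18845/509 + 6*√2)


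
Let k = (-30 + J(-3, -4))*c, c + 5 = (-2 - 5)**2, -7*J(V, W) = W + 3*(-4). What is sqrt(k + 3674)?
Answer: 11*sqrt(994)/7 ≈ 49.544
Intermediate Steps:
J(V, W) = 12/7 - W/7 (J(V, W) = -(W + 3*(-4))/7 = -(W - 12)/7 = -(-12 + W)/7 = 12/7 - W/7)
c = 44 (c = -5 + (-2 - 5)**2 = -5 + (-7)**2 = -5 + 49 = 44)
k = -8536/7 (k = (-30 + (12/7 - 1/7*(-4)))*44 = (-30 + (12/7 + 4/7))*44 = (-30 + 16/7)*44 = -194/7*44 = -8536/7 ≈ -1219.4)
sqrt(k + 3674) = sqrt(-8536/7 + 3674) = sqrt(17182/7) = 11*sqrt(994)/7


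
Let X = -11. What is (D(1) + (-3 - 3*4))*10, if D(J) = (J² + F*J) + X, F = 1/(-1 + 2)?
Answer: -240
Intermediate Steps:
F = 1 (F = 1/1 = 1)
D(J) = -11 + J + J² (D(J) = (J² + 1*J) - 11 = (J² + J) - 11 = (J + J²) - 11 = -11 + J + J²)
(D(1) + (-3 - 3*4))*10 = ((-11 + 1 + 1²) + (-3 - 3*4))*10 = ((-11 + 1 + 1) + (-3 - 12))*10 = (-9 - 15)*10 = -24*10 = -240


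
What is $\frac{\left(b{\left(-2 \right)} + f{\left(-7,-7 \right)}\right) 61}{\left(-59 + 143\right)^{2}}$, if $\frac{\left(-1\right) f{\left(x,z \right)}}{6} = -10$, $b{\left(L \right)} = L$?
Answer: $\frac{1769}{3528} \approx 0.50142$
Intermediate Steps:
$f{\left(x,z \right)} = 60$ ($f{\left(x,z \right)} = \left(-6\right) \left(-10\right) = 60$)
$\frac{\left(b{\left(-2 \right)} + f{\left(-7,-7 \right)}\right) 61}{\left(-59 + 143\right)^{2}} = \frac{\left(-2 + 60\right) 61}{\left(-59 + 143\right)^{2}} = \frac{58 \cdot 61}{84^{2}} = \frac{3538}{7056} = 3538 \cdot \frac{1}{7056} = \frac{1769}{3528}$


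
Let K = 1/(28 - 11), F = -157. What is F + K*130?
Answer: -2539/17 ≈ -149.35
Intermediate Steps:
K = 1/17 ≈ 0.058824
F + K*130 = -157 + (1/17)*130 = -157 + 130/17 = -2539/17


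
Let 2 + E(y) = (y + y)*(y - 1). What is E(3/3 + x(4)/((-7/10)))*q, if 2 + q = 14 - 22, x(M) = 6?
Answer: -62620/49 ≈ -1278.0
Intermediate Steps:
E(y) = -2 + 2*y*(-1 + y) (E(y) = -2 + (y + y)*(y - 1) = -2 + (2*y)*(-1 + y) = -2 + 2*y*(-1 + y))
q = -10 (q = -2 + (14 - 22) = -2 - 8 = -10)
E(3/3 + x(4)/((-7/10)))*q = (-2 - 2*(3/3 + 6/((-7/10))) + 2*(3/3 + 6/((-7/10)))²)*(-10) = (-2 - 2*(3*(⅓) + 6/((-7*⅒))) + 2*(3*(⅓) + 6/((-7*⅒)))²)*(-10) = (-2 - 2*(1 + 6/(-7/10)) + 2*(1 + 6/(-7/10))²)*(-10) = (-2 - 2*(1 + 6*(-10/7)) + 2*(1 + 6*(-10/7))²)*(-10) = (-2 - 2*(1 - 60/7) + 2*(1 - 60/7)²)*(-10) = (-2 - 2*(-53/7) + 2*(-53/7)²)*(-10) = (-2 + 106/7 + 2*(2809/49))*(-10) = (-2 + 106/7 + 5618/49)*(-10) = (6262/49)*(-10) = -62620/49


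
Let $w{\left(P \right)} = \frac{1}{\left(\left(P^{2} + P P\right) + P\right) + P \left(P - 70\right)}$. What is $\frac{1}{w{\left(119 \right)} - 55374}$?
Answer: $- \frac{34272}{1897777727} \approx -1.8059 \cdot 10^{-5}$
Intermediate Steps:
$w{\left(P \right)} = \frac{1}{P + 2 P^{2} + P \left(-70 + P\right)}$ ($w{\left(P \right)} = \frac{1}{\left(\left(P^{2} + P^{2}\right) + P\right) + P \left(-70 + P\right)} = \frac{1}{\left(2 P^{2} + P\right) + P \left(-70 + P\right)} = \frac{1}{\left(P + 2 P^{2}\right) + P \left(-70 + P\right)} = \frac{1}{P + 2 P^{2} + P \left(-70 + P\right)}$)
$\frac{1}{w{\left(119 \right)} - 55374} = \frac{1}{\frac{1}{3 \cdot 119 \left(-23 + 119\right)} - 55374} = \frac{1}{\frac{1}{3} \cdot \frac{1}{119} \cdot \frac{1}{96} - 55374} = \frac{1}{\frac{1}{34272} - 55374} = \frac{1}{- \frac{1897777727}{34272}} = - \frac{34272}{1897777727}$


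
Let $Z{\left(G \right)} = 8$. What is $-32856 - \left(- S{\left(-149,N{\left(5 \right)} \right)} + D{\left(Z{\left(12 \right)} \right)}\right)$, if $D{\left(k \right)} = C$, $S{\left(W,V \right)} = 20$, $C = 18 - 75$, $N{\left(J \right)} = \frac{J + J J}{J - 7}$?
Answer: $-32779$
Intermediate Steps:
$N{\left(J \right)} = \frac{J + J^{2}}{-7 + J}$
$C = -57$ ($C = 18 - 75 = -57$)
$D{\left(k \right)} = -57$
$-32856 - \left(- S{\left(-149,N{\left(5 \right)} \right)} + D{\left(Z{\left(12 \right)} \right)}\right) = -32856 + \left(20 - -57\right) = -32856 + \left(20 + 57\right) = -32856 + 77 = -32779$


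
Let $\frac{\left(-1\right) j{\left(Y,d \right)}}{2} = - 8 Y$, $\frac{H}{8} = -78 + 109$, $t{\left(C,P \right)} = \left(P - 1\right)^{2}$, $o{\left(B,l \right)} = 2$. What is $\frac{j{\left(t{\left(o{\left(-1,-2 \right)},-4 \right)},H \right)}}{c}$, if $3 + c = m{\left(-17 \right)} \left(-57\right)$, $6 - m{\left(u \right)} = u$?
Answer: $- \frac{200}{657} \approx -0.30441$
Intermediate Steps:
$m{\left(u \right)} = 6 - u$
$t{\left(C,P \right)} = \left(-1 + P\right)^{2}$
$c = -1314$ ($c = -3 + \left(6 - -17\right) \left(-57\right) = -3 + \left(6 + 17\right) \left(-57\right) = -3 + 23 \left(-57\right) = -3 - 1311 = -1314$)
$H = 248$ ($H = 8 \left(-78 + 109\right) = 8 \cdot 31 = 248$)
$j{\left(Y,d \right)} = 16 Y$ ($j{\left(Y,d \right)} = - 2 \left(- 8 Y\right) = 16 Y$)
$\frac{j{\left(t{\left(o{\left(-1,-2 \right)},-4 \right)},H \right)}}{c} = \frac{16 \left(-1 - 4\right)^{2}}{-1314} = 16 \left(-5\right)^{2} \left(- \frac{1}{1314}\right) = 16 \cdot 25 \left(- \frac{1}{1314}\right) = 400 \left(- \frac{1}{1314}\right) = - \frac{200}{657}$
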